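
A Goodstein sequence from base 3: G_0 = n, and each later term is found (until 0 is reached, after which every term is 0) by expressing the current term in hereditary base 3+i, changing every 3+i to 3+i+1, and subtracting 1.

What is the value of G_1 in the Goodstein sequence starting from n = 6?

7

(0) 6|_3 = 2·3 ↦ 2·4|_4 = 8 ⇒ 7
(1) 7|_4 = 4 + 3 ↦ 5 + 3|_5 = 8 ⇒ 7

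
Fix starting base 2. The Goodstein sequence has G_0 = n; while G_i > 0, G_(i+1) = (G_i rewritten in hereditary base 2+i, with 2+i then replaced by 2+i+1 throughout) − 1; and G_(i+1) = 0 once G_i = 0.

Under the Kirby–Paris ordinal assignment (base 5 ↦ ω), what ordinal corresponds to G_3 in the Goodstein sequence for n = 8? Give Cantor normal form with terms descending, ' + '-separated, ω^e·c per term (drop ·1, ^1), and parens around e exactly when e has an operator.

ω^ω·2 + ω^2·2 + ω·2

i=0: 8 = 2^(2 + 1) (b=2); 2→3: 3^(3 + 1) = 81; 81−1 = 80
i=1: 80 = 2·3^3 + 2·3^2 + 2·3 + 2 (b=3); 3→4: 2·4^4 + 2·4^2 + 2·4 + 2 = 554; 554−1 = 553
i=2: 553 = 2·4^4 + 2·4^2 + 2·4 + 1 (b=4); 4→5: 2·5^5 + 2·5^2 + 2·5 + 1 = 6311; 6311−1 = 6310
i=3: 6310 = 2·5^5 + 2·5^2 + 2·5 (b=5); 5→6: 2·6^6 + 2·6^2 + 2·6 = 93396; 93396−1 = 93395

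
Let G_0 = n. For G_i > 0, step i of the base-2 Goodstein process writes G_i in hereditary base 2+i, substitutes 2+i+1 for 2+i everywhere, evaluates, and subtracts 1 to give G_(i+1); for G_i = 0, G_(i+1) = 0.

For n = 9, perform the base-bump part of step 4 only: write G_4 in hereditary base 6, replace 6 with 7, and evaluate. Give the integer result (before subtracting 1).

[0] 9 ≡ 2^(2 + 1) + 1 (base 2). Lift 3: 82. −1: 81.
[1] 81 ≡ 3^(3 + 1) (base 3). Lift 4: 1024. −1: 1023.
[2] 1023 ≡ 3·4^4 + 3·4^3 + 3·4^2 + 3·4 + 3 (base 4). Lift 5: 9843. −1: 9842.
[3] 9842 ≡ 3·5^5 + 3·5^3 + 3·5^2 + 3·5 + 2 (base 5). Lift 6: 140744. −1: 140743.

2471827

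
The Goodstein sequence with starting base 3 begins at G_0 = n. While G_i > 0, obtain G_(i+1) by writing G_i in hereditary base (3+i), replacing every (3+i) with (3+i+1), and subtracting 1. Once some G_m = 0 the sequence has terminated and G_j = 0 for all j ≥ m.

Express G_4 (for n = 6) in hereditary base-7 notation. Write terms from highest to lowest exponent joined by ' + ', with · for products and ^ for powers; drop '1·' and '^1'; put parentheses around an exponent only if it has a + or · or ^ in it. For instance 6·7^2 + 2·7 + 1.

step 0: 6 = 2·3; sub 4 for 3: 2·4; = 8; G_1 = 8−1 = 7
step 1: 7 = 4 + 3; sub 5 for 4: 5 + 3; = 8; G_2 = 8−1 = 7
step 2: 7 = 5 + 2; sub 6 for 5: 6 + 2; = 8; G_3 = 8−1 = 7
step 3: 7 = 6 + 1; sub 7 for 6: 7 + 1; = 8; G_4 = 8−1 = 7

7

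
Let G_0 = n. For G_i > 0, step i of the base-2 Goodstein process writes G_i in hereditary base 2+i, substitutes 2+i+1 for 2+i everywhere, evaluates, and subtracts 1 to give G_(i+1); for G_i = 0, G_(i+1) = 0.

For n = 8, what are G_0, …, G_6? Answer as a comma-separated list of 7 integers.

(0) 8|_2 = 2^(2 + 1) ↦ 3^(3 + 1)|_3 = 81 ⇒ 80
(1) 80|_3 = 2·3^3 + 2·3^2 + 2·3 + 2 ↦ 2·4^4 + 2·4^2 + 2·4 + 2|_4 = 554 ⇒ 553
(2) 553|_4 = 2·4^4 + 2·4^2 + 2·4 + 1 ↦ 2·5^5 + 2·5^2 + 2·5 + 1|_5 = 6311 ⇒ 6310
(3) 6310|_5 = 2·5^5 + 2·5^2 + 2·5 ↦ 2·6^6 + 2·6^2 + 2·6|_6 = 93396 ⇒ 93395
(4) 93395|_6 = 2·6^6 + 2·6^2 + 6 + 5 ↦ 2·7^7 + 2·7^2 + 7 + 5|_7 = 1647196 ⇒ 1647195
(5) 1647195|_7 = 2·7^7 + 2·7^2 + 7 + 4 ↦ 2·8^8 + 2·8^2 + 8 + 4|_8 = 33554572 ⇒ 33554571

8, 80, 553, 6310, 93395, 1647195, 33554571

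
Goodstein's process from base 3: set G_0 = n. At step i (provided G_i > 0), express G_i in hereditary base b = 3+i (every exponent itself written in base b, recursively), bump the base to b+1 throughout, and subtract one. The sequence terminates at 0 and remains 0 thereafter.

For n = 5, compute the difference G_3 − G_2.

0

step 0: 5 = 3 + 2; sub 4 for 3: 4 + 2; = 6; G_1 = 6−1 = 5
step 1: 5 = 4 + 1; sub 5 for 4: 5 + 1; = 6; G_2 = 6−1 = 5
step 2: 5 = 5; sub 6 for 5: 6; = 6; G_3 = 6−1 = 5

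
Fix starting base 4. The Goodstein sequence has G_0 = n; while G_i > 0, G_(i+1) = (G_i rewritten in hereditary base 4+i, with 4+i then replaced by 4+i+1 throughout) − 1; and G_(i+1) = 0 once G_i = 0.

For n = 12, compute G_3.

i=0: 12 = 3·4 (b=4); 4→5: 3·5 = 15; 15−1 = 14
i=1: 14 = 2·5 + 4 (b=5); 5→6: 2·6 + 4 = 16; 16−1 = 15
i=2: 15 = 2·6 + 3 (b=6); 6→7: 2·7 + 3 = 17; 17−1 = 16
i=3: 16 = 2·7 + 2 (b=7); 7→8: 2·8 + 2 = 18; 18−1 = 17

16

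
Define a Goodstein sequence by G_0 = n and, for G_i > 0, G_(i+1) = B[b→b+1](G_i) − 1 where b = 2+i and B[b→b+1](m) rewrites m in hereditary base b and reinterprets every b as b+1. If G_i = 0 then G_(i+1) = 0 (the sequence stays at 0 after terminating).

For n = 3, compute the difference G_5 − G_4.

3 —HB2→ 2 + 1 —bump→ 3 + 1 = 4 —(−1)→ 3
3 —HB3→ 3 —bump→ 4 = 4 —(−1)→ 3
3 —HB4→ 3 —bump→ 3 = 3 —(−1)→ 2
2 —HB5→ 2 —bump→ 2 = 2 —(−1)→ 1
1 —HB6→ 1 —bump→ 1 = 1 —(−1)→ 0

-1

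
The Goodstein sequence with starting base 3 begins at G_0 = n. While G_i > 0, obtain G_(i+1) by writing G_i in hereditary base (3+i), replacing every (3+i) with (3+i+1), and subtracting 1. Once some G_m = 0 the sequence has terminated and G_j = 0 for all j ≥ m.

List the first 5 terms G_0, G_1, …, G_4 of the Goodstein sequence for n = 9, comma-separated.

9, 15, 17, 19, 21

G_0=9  [base 3] 3^2  →[3↦4]→  4^2 = 16  −1 ⇒ G_1=15
G_1=15  [base 4] 3·4 + 3  →[4↦5]→  3·5 + 3 = 18  −1 ⇒ G_2=17
G_2=17  [base 5] 3·5 + 2  →[5↦6]→  3·6 + 2 = 20  −1 ⇒ G_3=19
G_3=19  [base 6] 3·6 + 1  →[6↦7]→  3·7 + 1 = 22  −1 ⇒ G_4=21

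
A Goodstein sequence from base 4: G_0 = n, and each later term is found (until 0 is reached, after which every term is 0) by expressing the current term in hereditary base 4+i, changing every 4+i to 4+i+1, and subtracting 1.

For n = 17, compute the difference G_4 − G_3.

i=0: 17 = 4^2 + 1 (b=4); 4→5: 5^2 + 1 = 26; 26−1 = 25
i=1: 25 = 5^2 (b=5); 5→6: 6^2 = 36; 36−1 = 35
i=2: 35 = 5·6 + 5 (b=6); 6→7: 5·7 + 5 = 40; 40−1 = 39
i=3: 39 = 5·7 + 4 (b=7); 7→8: 5·8 + 4 = 44; 44−1 = 43

4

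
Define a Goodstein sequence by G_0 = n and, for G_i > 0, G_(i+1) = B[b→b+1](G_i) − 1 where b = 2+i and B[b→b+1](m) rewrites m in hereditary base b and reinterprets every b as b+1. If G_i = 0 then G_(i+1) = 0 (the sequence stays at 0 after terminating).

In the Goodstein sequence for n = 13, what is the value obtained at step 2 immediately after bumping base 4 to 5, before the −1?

G_0 = 13. HB_2(13) = 2^(2 + 1) + 2^2 + 1. Bump = 109. G_1 = 108.
G_1 = 108. HB_3(108) = 3^(3 + 1) + 3^3. Bump = 1280. G_2 = 1279.
G_2 = 1279. HB_4(1279) = 4^(4 + 1) + 3·4^3 + 3·4^2 + 3·4 + 3. Bump = 16093. G_3 = 16092.

16093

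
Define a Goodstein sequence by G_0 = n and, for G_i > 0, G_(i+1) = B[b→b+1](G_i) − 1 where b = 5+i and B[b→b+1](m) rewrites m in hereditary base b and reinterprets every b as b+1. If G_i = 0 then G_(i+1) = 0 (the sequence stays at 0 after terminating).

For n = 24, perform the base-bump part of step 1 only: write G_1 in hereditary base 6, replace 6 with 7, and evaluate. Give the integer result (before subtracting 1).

31

G_0 = 24. HB_5(24) = 4·5 + 4. Bump = 28. G_1 = 27.
G_1 = 27. HB_6(27) = 4·6 + 3. Bump = 31. G_2 = 30.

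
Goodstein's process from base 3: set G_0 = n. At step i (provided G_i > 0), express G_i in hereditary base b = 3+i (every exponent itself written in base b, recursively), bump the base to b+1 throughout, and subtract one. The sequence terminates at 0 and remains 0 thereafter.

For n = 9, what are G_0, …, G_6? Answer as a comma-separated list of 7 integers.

G_0 = 9. HB_3(9) = 3^2. Bump = 16. G_1 = 15.
G_1 = 15. HB_4(15) = 3·4 + 3. Bump = 18. G_2 = 17.
G_2 = 17. HB_5(17) = 3·5 + 2. Bump = 20. G_3 = 19.
G_3 = 19. HB_6(19) = 3·6 + 1. Bump = 22. G_4 = 21.
G_4 = 21. HB_7(21) = 3·7. Bump = 24. G_5 = 23.
G_5 = 23. HB_8(23) = 2·8 + 7. Bump = 25. G_6 = 24.

9, 15, 17, 19, 21, 23, 24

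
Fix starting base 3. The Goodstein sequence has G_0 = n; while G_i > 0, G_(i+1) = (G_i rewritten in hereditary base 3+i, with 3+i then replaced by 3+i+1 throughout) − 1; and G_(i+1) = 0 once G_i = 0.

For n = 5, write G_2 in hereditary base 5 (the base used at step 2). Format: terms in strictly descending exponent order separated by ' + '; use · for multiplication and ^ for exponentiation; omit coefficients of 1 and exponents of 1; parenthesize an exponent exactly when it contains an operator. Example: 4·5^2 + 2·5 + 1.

5

i=0: 5 = 3 + 2 (b=3); 3→4: 4 + 2 = 6; 6−1 = 5
i=1: 5 = 4 + 1 (b=4); 4→5: 5 + 1 = 6; 6−1 = 5
i=2: 5 = 5 (b=5); 5→6: 6 = 6; 6−1 = 5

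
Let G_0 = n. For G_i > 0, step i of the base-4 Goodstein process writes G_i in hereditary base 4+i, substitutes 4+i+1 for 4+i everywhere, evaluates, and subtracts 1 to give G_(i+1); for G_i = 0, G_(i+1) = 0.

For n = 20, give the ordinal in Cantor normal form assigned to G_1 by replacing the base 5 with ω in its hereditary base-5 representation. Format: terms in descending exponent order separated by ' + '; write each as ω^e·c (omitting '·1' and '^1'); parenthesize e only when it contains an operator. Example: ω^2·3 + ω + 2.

ω^2 + 4

G_0=20  [base 4] 4^2 + 4  →[4↦5]→  5^2 + 5 = 30  −1 ⇒ G_1=29
G_1=29  [base 5] 5^2 + 4  →[5↦6]→  6^2 + 4 = 40  −1 ⇒ G_2=39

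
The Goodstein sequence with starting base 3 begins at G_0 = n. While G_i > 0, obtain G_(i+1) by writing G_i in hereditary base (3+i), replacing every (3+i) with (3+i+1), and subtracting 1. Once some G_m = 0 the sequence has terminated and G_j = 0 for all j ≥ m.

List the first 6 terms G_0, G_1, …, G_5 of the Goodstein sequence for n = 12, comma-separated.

12, 19, 27, 37, 49, 63

(0) 12|_3 = 3^2 + 3 ↦ 4^2 + 4|_4 = 20 ⇒ 19
(1) 19|_4 = 4^2 + 3 ↦ 5^2 + 3|_5 = 28 ⇒ 27
(2) 27|_5 = 5^2 + 2 ↦ 6^2 + 2|_6 = 38 ⇒ 37
(3) 37|_6 = 6^2 + 1 ↦ 7^2 + 1|_7 = 50 ⇒ 49
(4) 49|_7 = 7^2 ↦ 8^2|_8 = 64 ⇒ 63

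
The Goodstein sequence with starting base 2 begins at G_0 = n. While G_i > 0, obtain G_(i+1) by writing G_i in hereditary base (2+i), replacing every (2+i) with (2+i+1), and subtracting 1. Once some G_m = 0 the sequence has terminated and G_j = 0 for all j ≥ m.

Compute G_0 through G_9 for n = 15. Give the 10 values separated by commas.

i=0: 15 = 2^(2 + 1) + 2^2 + 2 + 1 (b=2); 2→3: 3^(3 + 1) + 3^3 + 3 + 1 = 112; 112−1 = 111
i=1: 111 = 3^(3 + 1) + 3^3 + 3 (b=3); 3→4: 4^(4 + 1) + 4^4 + 4 = 1284; 1284−1 = 1283
i=2: 1283 = 4^(4 + 1) + 4^4 + 3 (b=4); 4→5: 5^(5 + 1) + 5^5 + 3 = 18753; 18753−1 = 18752
i=3: 18752 = 5^(5 + 1) + 5^5 + 2 (b=5); 5→6: 6^(6 + 1) + 6^6 + 2 = 326594; 326594−1 = 326593
i=4: 326593 = 6^(6 + 1) + 6^6 + 1 (b=6); 6→7: 7^(7 + 1) + 7^7 + 1 = 6588345; 6588345−1 = 6588344
i=5: 6588344 = 7^(7 + 1) + 7^7 (b=7); 7→8: 8^(8 + 1) + 8^8 = 150994944; 150994944−1 = 150994943
i=6: 150994943 = 8^(8 + 1) + 7·8^7 + 7·8^6 + 7·8^5 + 7·8^4 + 7·8^3 + 7·8^2 + 7·8 + 7 (b=8); 8→9: 9^(9 + 1) + 7·9^7 + 7·9^6 + 7·9^5 + 7·9^4 + 7·9^3 + 7·9^2 + 7·9 + 7 = 3524450281; 3524450281−1 = 3524450280
i=7: 3524450280 = 9^(9 + 1) + 7·9^7 + 7·9^6 + 7·9^5 + 7·9^4 + 7·9^3 + 7·9^2 + 7·9 + 6 (b=9); 9→10: 10^(10 + 1) + 7·10^7 + 7·10^6 + 7·10^5 + 7·10^4 + 7·10^3 + 7·10^2 + 7·10 + 6 = 100077777776; 100077777776−1 = 100077777775
i=8: 100077777775 = 10^(10 + 1) + 7·10^7 + 7·10^6 + 7·10^5 + 7·10^4 + 7·10^3 + 7·10^2 + 7·10 + 5 (b=10); 10→11: 11^(11 + 1) + 7·11^7 + 7·11^6 + 7·11^5 + 7·11^4 + 7·11^3 + 7·11^2 + 7·11 + 5 = 3138578427935; 3138578427935−1 = 3138578427934

15, 111, 1283, 18752, 326593, 6588344, 150994943, 3524450280, 100077777775, 3138578427934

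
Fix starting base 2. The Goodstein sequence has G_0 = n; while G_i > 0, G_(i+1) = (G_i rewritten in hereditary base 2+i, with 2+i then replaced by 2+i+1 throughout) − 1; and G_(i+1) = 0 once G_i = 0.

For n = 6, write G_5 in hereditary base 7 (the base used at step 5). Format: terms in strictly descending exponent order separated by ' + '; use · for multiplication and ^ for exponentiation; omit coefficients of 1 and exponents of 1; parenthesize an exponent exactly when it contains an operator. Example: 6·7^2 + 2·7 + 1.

step 0: 6 = 2^2 + 2; sub 3 for 2: 3^3 + 3; = 30; G_1 = 30−1 = 29
step 1: 29 = 3^3 + 2; sub 4 for 3: 4^4 + 2; = 258; G_2 = 258−1 = 257
step 2: 257 = 4^4 + 1; sub 5 for 4: 5^5 + 1; = 3126; G_3 = 3126−1 = 3125
step 3: 3125 = 5^5; sub 6 for 5: 6^6; = 46656; G_4 = 46656−1 = 46655
step 4: 46655 = 5·6^5 + 5·6^4 + 5·6^3 + 5·6^2 + 5·6 + 5; sub 7 for 6: 5·7^5 + 5·7^4 + 5·7^3 + 5·7^2 + 5·7 + 5; = 98040; G_5 = 98040−1 = 98039
step 5: 98039 = 5·7^5 + 5·7^4 + 5·7^3 + 5·7^2 + 5·7 + 4; sub 8 for 7: 5·8^5 + 5·8^4 + 5·8^3 + 5·8^2 + 5·8 + 4; = 187244; G_6 = 187244−1 = 187243

5·7^5 + 5·7^4 + 5·7^3 + 5·7^2 + 5·7 + 4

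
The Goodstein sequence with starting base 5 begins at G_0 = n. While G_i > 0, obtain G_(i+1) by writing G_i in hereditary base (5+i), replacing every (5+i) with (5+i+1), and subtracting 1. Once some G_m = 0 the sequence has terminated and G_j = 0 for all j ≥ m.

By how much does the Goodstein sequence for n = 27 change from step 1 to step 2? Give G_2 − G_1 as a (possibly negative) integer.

12

(0) 27|_5 = 5^2 + 2 ↦ 6^2 + 2|_6 = 38 ⇒ 37
(1) 37|_6 = 6^2 + 1 ↦ 7^2 + 1|_7 = 50 ⇒ 49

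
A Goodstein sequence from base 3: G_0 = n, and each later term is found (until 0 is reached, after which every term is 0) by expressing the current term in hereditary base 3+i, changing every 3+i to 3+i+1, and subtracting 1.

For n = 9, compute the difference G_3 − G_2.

2

i=0: 9 = 3^2 (b=3); 3→4: 4^2 = 16; 16−1 = 15
i=1: 15 = 3·4 + 3 (b=4); 4→5: 3·5 + 3 = 18; 18−1 = 17
i=2: 17 = 3·5 + 2 (b=5); 5→6: 3·6 + 2 = 20; 20−1 = 19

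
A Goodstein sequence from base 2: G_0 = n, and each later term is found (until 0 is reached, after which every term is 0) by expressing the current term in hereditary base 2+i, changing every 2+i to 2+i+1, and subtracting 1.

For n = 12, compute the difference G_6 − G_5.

128452957

G_0=12  [base 2] 2^(2 + 1) + 2^2  →[2↦3]→  3^(3 + 1) + 3^3 = 108  −1 ⇒ G_1=107
G_1=107  [base 3] 3^(3 + 1) + 2·3^2 + 2·3 + 2  →[3↦4]→  4^(4 + 1) + 2·4^2 + 2·4 + 2 = 1066  −1 ⇒ G_2=1065
G_2=1065  [base 4] 4^(4 + 1) + 2·4^2 + 2·4 + 1  →[4↦5]→  5^(5 + 1) + 2·5^2 + 2·5 + 1 = 15686  −1 ⇒ G_3=15685
G_3=15685  [base 5] 5^(5 + 1) + 2·5^2 + 2·5  →[5↦6]→  6^(6 + 1) + 2·6^2 + 2·6 = 280020  −1 ⇒ G_4=280019
G_4=280019  [base 6] 6^(6 + 1) + 2·6^2 + 6 + 5  →[6↦7]→  7^(7 + 1) + 2·7^2 + 7 + 5 = 5764911  −1 ⇒ G_5=5764910
G_5=5764910  [base 7] 7^(7 + 1) + 2·7^2 + 7 + 4  →[7↦8]→  8^(8 + 1) + 2·8^2 + 8 + 4 = 134217868  −1 ⇒ G_6=134217867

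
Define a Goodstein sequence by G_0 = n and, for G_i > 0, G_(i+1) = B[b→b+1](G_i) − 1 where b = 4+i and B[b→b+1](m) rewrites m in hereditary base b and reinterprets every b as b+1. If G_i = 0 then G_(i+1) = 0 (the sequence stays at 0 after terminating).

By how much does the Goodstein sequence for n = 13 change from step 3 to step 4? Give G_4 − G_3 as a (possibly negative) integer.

[0] 13 ≡ 3·4 + 1 (base 4). Lift 5: 16. −1: 15.
[1] 15 ≡ 3·5 (base 5). Lift 6: 18. −1: 17.
[2] 17 ≡ 2·6 + 5 (base 6). Lift 7: 19. −1: 18.
[3] 18 ≡ 2·7 + 4 (base 7). Lift 8: 20. −1: 19.

1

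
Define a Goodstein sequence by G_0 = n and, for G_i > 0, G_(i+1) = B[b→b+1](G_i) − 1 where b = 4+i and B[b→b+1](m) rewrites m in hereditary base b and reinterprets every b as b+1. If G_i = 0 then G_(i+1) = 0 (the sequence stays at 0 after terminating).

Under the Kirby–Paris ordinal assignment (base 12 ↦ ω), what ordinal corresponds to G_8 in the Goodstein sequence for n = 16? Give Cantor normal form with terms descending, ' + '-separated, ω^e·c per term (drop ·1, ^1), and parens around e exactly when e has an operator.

ω·3 + 7

step 0: 16 = 4^2; sub 5 for 4: 5^2; = 25; G_1 = 25−1 = 24
step 1: 24 = 4·5 + 4; sub 6 for 5: 4·6 + 4; = 28; G_2 = 28−1 = 27
step 2: 27 = 4·6 + 3; sub 7 for 6: 4·7 + 3; = 31; G_3 = 31−1 = 30
step 3: 30 = 4·7 + 2; sub 8 for 7: 4·8 + 2; = 34; G_4 = 34−1 = 33
step 4: 33 = 4·8 + 1; sub 9 for 8: 4·9 + 1; = 37; G_5 = 37−1 = 36
step 5: 36 = 4·9; sub 10 for 9: 4·10; = 40; G_6 = 40−1 = 39
step 6: 39 = 3·10 + 9; sub 11 for 10: 3·11 + 9; = 42; G_7 = 42−1 = 41
step 7: 41 = 3·11 + 8; sub 12 for 11: 3·12 + 8; = 44; G_8 = 44−1 = 43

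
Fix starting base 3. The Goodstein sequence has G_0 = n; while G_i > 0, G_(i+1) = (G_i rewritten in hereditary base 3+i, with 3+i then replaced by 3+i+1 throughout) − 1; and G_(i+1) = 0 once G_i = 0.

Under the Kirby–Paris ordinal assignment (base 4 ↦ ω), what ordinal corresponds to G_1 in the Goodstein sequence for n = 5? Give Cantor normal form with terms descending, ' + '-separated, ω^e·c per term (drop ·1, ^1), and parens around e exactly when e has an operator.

[0] 5 ≡ 3 + 2 (base 3). Lift 4: 6. −1: 5.
[1] 5 ≡ 4 + 1 (base 4). Lift 5: 6. −1: 5.

ω + 1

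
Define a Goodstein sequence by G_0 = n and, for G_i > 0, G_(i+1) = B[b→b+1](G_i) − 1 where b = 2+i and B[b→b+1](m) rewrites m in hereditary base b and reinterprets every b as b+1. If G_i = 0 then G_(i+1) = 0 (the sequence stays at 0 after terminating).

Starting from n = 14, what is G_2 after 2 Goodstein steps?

1281

14 —HB2→ 2^(2 + 1) + 2^2 + 2 —bump→ 3^(3 + 1) + 3^3 + 3 = 111 —(−1)→ 110
110 —HB3→ 3^(3 + 1) + 3^3 + 2 —bump→ 4^(4 + 1) + 4^4 + 2 = 1282 —(−1)→ 1281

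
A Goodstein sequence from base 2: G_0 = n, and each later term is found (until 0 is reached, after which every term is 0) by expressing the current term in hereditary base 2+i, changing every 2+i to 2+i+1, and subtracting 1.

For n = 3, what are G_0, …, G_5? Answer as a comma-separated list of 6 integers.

G_0 = 3. HB_2(3) = 2 + 1. Bump = 4. G_1 = 3.
G_1 = 3. HB_3(3) = 3. Bump = 4. G_2 = 3.
G_2 = 3. HB_4(3) = 3. Bump = 3. G_3 = 2.
G_3 = 2. HB_5(2) = 2. Bump = 2. G_4 = 1.
G_4 = 1. HB_6(1) = 1. Bump = 1. G_5 = 0.

3, 3, 3, 2, 1, 0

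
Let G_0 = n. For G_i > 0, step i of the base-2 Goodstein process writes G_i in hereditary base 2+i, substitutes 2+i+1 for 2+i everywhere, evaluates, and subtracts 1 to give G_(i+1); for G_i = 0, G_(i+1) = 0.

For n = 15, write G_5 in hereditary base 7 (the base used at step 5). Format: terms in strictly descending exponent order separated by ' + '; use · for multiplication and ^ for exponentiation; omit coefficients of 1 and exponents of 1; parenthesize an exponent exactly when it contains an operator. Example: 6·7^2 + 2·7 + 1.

7^(7 + 1) + 7^7

base 2: 15 = 2^(2 + 1) + 2^2 + 2 + 1; at 3: 3^(3 + 1) + 3^3 + 3 + 1 = 112; next = 111
base 3: 111 = 3^(3 + 1) + 3^3 + 3; at 4: 4^(4 + 1) + 4^4 + 4 = 1284; next = 1283
base 4: 1283 = 4^(4 + 1) + 4^4 + 3; at 5: 5^(5 + 1) + 5^5 + 3 = 18753; next = 18752
base 5: 18752 = 5^(5 + 1) + 5^5 + 2; at 6: 6^(6 + 1) + 6^6 + 2 = 326594; next = 326593
base 6: 326593 = 6^(6 + 1) + 6^6 + 1; at 7: 7^(7 + 1) + 7^7 + 1 = 6588345; next = 6588344
base 7: 6588344 = 7^(7 + 1) + 7^7; at 8: 8^(8 + 1) + 8^8 = 150994944; next = 150994943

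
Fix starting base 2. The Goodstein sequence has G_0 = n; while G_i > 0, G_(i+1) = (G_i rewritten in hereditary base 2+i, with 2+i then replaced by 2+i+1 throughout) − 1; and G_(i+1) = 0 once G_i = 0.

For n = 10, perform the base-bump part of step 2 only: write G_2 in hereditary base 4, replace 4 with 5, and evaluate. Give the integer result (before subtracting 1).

15626

G_0 = 10. HB_2(10) = 2^(2 + 1) + 2. Bump = 84. G_1 = 83.
G_1 = 83. HB_3(83) = 3^(3 + 1) + 2. Bump = 1026. G_2 = 1025.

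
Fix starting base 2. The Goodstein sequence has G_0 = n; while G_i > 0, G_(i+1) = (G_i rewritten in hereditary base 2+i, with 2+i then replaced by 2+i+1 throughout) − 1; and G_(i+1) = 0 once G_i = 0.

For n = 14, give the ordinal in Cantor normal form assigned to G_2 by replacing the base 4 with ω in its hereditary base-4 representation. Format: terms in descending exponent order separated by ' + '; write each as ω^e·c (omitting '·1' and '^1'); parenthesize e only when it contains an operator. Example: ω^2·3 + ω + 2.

ω^(ω + 1) + ω^ω + 1

(0) 14|_2 = 2^(2 + 1) + 2^2 + 2 ↦ 3^(3 + 1) + 3^3 + 3|_3 = 111 ⇒ 110
(1) 110|_3 = 3^(3 + 1) + 3^3 + 2 ↦ 4^(4 + 1) + 4^4 + 2|_4 = 1282 ⇒ 1281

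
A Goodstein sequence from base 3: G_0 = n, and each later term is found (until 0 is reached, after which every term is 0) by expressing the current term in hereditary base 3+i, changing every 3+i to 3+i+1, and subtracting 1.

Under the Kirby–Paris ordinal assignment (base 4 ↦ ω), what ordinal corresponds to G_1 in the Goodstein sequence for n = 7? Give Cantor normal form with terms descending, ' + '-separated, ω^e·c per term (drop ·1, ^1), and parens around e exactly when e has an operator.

G_0 = 7. HB_3(7) = 2·3 + 1. Bump = 9. G_1 = 8.
G_1 = 8. HB_4(8) = 2·4. Bump = 10. G_2 = 9.

ω·2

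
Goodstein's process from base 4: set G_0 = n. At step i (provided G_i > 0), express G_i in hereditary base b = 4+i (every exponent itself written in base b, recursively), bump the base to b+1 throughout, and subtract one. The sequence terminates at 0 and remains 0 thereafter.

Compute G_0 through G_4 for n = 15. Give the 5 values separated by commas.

G_0 = 15. HB_4(15) = 3·4 + 3. Bump = 18. G_1 = 17.
G_1 = 17. HB_5(17) = 3·5 + 2. Bump = 20. G_2 = 19.
G_2 = 19. HB_6(19) = 3·6 + 1. Bump = 22. G_3 = 21.
G_3 = 21. HB_7(21) = 3·7. Bump = 24. G_4 = 23.

15, 17, 19, 21, 23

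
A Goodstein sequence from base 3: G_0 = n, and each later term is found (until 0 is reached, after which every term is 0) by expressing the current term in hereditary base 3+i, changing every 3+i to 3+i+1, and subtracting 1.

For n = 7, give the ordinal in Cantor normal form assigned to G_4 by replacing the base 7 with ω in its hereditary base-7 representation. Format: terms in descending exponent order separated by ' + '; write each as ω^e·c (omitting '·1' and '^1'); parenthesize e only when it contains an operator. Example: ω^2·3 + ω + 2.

ω + 2

[0] 7 ≡ 2·3 + 1 (base 3). Lift 4: 9. −1: 8.
[1] 8 ≡ 2·4 (base 4). Lift 5: 10. −1: 9.
[2] 9 ≡ 5 + 4 (base 5). Lift 6: 10. −1: 9.
[3] 9 ≡ 6 + 3 (base 6). Lift 7: 10. −1: 9.
[4] 9 ≡ 7 + 2 (base 7). Lift 8: 10. −1: 9.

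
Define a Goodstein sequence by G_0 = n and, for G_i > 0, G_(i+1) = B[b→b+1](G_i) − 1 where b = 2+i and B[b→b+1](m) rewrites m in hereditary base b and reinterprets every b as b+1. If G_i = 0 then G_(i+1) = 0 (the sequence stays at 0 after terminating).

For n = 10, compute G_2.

base 2: 10 = 2^(2 + 1) + 2; at 3: 3^(3 + 1) + 3 = 84; next = 83
base 3: 83 = 3^(3 + 1) + 2; at 4: 4^(4 + 1) + 2 = 1026; next = 1025
base 4: 1025 = 4^(4 + 1) + 1; at 5: 5^(5 + 1) + 1 = 15626; next = 15625

1025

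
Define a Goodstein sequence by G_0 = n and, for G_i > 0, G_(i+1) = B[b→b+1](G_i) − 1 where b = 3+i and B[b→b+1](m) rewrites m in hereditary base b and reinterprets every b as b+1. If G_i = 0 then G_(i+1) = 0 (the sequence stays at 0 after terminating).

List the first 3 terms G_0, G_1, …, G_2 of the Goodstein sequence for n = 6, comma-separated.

6, 7, 7

base 3: 6 = 2·3; at 4: 2·4 = 8; next = 7
base 4: 7 = 4 + 3; at 5: 5 + 3 = 8; next = 7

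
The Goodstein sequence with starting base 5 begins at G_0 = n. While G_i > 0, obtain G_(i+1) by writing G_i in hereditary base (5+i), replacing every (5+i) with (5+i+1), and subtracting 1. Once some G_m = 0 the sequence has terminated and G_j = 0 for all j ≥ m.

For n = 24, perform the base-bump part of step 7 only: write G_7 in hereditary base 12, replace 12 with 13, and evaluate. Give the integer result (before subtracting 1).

(0) 24|_5 = 4·5 + 4 ↦ 4·6 + 4|_6 = 28 ⇒ 27
(1) 27|_6 = 4·6 + 3 ↦ 4·7 + 3|_7 = 31 ⇒ 30
(2) 30|_7 = 4·7 + 2 ↦ 4·8 + 2|_8 = 34 ⇒ 33
(3) 33|_8 = 4·8 + 1 ↦ 4·9 + 1|_9 = 37 ⇒ 36
(4) 36|_9 = 4·9 ↦ 4·10|_10 = 40 ⇒ 39
(5) 39|_10 = 3·10 + 9 ↦ 3·11 + 9|_11 = 42 ⇒ 41
(6) 41|_11 = 3·11 + 8 ↦ 3·12 + 8|_12 = 44 ⇒ 43

46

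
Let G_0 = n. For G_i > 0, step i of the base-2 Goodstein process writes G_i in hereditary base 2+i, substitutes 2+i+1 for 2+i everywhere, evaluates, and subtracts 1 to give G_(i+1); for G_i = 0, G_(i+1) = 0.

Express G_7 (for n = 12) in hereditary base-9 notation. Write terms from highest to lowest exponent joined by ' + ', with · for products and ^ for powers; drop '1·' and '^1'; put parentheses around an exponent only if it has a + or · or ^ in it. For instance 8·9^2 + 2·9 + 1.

9^(9 + 1) + 2·9^2 + 9 + 2

G_0 = 12. HB_2(12) = 2^(2 + 1) + 2^2. Bump = 108. G_1 = 107.
G_1 = 107. HB_3(107) = 3^(3 + 1) + 2·3^2 + 2·3 + 2. Bump = 1066. G_2 = 1065.
G_2 = 1065. HB_4(1065) = 4^(4 + 1) + 2·4^2 + 2·4 + 1. Bump = 15686. G_3 = 15685.
G_3 = 15685. HB_5(15685) = 5^(5 + 1) + 2·5^2 + 2·5. Bump = 280020. G_4 = 280019.
G_4 = 280019. HB_6(280019) = 6^(6 + 1) + 2·6^2 + 6 + 5. Bump = 5764911. G_5 = 5764910.
G_5 = 5764910. HB_7(5764910) = 7^(7 + 1) + 2·7^2 + 7 + 4. Bump = 134217868. G_6 = 134217867.
G_6 = 134217867. HB_8(134217867) = 8^(8 + 1) + 2·8^2 + 8 + 3. Bump = 3486784575. G_7 = 3486784574.
G_7 = 3486784574. HB_9(3486784574) = 9^(9 + 1) + 2·9^2 + 9 + 2. Bump = 100000000212. G_8 = 100000000211.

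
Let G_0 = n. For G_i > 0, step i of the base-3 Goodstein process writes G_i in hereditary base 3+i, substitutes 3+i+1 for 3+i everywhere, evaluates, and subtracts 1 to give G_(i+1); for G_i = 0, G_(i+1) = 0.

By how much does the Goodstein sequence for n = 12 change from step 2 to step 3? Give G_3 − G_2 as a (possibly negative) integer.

base 3: 12 = 3^2 + 3; at 4: 4^2 + 4 = 20; next = 19
base 4: 19 = 4^2 + 3; at 5: 5^2 + 3 = 28; next = 27
base 5: 27 = 5^2 + 2; at 6: 6^2 + 2 = 38; next = 37

10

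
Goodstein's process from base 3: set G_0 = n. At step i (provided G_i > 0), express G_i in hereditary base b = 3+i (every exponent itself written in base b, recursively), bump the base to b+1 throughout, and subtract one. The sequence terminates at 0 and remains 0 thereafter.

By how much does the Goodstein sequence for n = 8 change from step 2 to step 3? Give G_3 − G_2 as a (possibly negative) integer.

1

G_0 = 8. HB_3(8) = 2·3 + 2. Bump = 10. G_1 = 9.
G_1 = 9. HB_4(9) = 2·4 + 1. Bump = 11. G_2 = 10.
G_2 = 10. HB_5(10) = 2·5. Bump = 12. G_3 = 11.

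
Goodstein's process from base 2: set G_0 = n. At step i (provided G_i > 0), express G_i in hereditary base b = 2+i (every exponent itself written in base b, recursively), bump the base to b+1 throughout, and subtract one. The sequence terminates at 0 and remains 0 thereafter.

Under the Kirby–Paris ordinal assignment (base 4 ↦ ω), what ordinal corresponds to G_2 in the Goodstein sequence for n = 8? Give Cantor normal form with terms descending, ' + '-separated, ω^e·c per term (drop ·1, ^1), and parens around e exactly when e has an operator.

ω^ω·2 + ω^2·2 + ω·2 + 1

(0) 8|_2 = 2^(2 + 1) ↦ 3^(3 + 1)|_3 = 81 ⇒ 80
(1) 80|_3 = 2·3^3 + 2·3^2 + 2·3 + 2 ↦ 2·4^4 + 2·4^2 + 2·4 + 2|_4 = 554 ⇒ 553
(2) 553|_4 = 2·4^4 + 2·4^2 + 2·4 + 1 ↦ 2·5^5 + 2·5^2 + 2·5 + 1|_5 = 6311 ⇒ 6310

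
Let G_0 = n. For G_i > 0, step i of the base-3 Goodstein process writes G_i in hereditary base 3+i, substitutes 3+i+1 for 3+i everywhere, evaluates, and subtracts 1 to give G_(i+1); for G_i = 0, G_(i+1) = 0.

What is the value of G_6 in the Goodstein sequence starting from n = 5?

i=0: 5 = 3 + 2 (b=3); 3→4: 4 + 2 = 6; 6−1 = 5
i=1: 5 = 4 + 1 (b=4); 4→5: 5 + 1 = 6; 6−1 = 5
i=2: 5 = 5 (b=5); 5→6: 6 = 6; 6−1 = 5
i=3: 5 = 5 (b=6); 6→7: 5 = 5; 5−1 = 4
i=4: 4 = 4 (b=7); 7→8: 4 = 4; 4−1 = 3
i=5: 3 = 3 (b=8); 8→9: 3 = 3; 3−1 = 2
i=6: 2 = 2 (b=9); 9→10: 2 = 2; 2−1 = 1

2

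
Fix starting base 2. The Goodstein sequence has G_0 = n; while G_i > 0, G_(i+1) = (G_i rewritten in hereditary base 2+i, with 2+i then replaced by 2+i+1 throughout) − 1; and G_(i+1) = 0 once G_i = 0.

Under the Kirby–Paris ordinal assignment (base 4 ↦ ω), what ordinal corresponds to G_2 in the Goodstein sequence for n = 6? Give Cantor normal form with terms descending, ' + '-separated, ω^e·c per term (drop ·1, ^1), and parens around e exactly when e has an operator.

6 —HB2→ 2^2 + 2 —bump→ 3^3 + 3 = 30 —(−1)→ 29
29 —HB3→ 3^3 + 2 —bump→ 4^4 + 2 = 258 —(−1)→ 257

ω^ω + 1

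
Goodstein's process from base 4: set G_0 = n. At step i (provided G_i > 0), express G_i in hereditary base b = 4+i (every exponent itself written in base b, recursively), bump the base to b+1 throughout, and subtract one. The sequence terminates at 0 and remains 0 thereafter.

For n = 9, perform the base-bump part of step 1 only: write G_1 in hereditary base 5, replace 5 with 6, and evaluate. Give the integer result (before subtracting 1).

12

9 —HB4→ 2·4 + 1 —bump→ 2·5 + 1 = 11 —(−1)→ 10
10 —HB5→ 2·5 —bump→ 2·6 = 12 —(−1)→ 11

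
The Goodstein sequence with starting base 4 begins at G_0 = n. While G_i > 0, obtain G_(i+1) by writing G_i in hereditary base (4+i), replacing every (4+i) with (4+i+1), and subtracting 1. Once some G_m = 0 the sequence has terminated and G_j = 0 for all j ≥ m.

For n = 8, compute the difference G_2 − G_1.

step 0: 8 = 2·4; sub 5 for 4: 2·5; = 10; G_1 = 10−1 = 9
step 1: 9 = 5 + 4; sub 6 for 5: 6 + 4; = 10; G_2 = 10−1 = 9

0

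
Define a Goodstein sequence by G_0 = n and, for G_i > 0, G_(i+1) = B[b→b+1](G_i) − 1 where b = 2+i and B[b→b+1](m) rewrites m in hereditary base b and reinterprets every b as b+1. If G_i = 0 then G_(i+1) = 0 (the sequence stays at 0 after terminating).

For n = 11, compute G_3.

step 0: 11 = 2^(2 + 1) + 2 + 1; sub 3 for 2: 3^(3 + 1) + 3 + 1; = 85; G_1 = 85−1 = 84
step 1: 84 = 3^(3 + 1) + 3; sub 4 for 3: 4^(4 + 1) + 4; = 1028; G_2 = 1028−1 = 1027
step 2: 1027 = 4^(4 + 1) + 3; sub 5 for 4: 5^(5 + 1) + 3; = 15628; G_3 = 15628−1 = 15627
step 3: 15627 = 5^(5 + 1) + 2; sub 6 for 5: 6^(6 + 1) + 2; = 279938; G_4 = 279938−1 = 279937

15627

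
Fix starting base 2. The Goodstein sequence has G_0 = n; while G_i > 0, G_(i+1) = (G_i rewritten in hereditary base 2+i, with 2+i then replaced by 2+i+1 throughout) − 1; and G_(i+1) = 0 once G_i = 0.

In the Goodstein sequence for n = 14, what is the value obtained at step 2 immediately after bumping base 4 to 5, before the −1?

18751

step 0: 14 = 2^(2 + 1) + 2^2 + 2; sub 3 for 2: 3^(3 + 1) + 3^3 + 3; = 111; G_1 = 111−1 = 110
step 1: 110 = 3^(3 + 1) + 3^3 + 2; sub 4 for 3: 4^(4 + 1) + 4^4 + 2; = 1282; G_2 = 1282−1 = 1281
step 2: 1281 = 4^(4 + 1) + 4^4 + 1; sub 5 for 4: 5^(5 + 1) + 5^5 + 1; = 18751; G_3 = 18751−1 = 18750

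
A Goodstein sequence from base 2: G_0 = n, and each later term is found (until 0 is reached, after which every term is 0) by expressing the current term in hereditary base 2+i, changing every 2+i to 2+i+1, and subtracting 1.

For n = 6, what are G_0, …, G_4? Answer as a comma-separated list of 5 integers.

base 2: 6 = 2^2 + 2; at 3: 3^3 + 3 = 30; next = 29
base 3: 29 = 3^3 + 2; at 4: 4^4 + 2 = 258; next = 257
base 4: 257 = 4^4 + 1; at 5: 5^5 + 1 = 3126; next = 3125
base 5: 3125 = 5^5; at 6: 6^6 = 46656; next = 46655

6, 29, 257, 3125, 46655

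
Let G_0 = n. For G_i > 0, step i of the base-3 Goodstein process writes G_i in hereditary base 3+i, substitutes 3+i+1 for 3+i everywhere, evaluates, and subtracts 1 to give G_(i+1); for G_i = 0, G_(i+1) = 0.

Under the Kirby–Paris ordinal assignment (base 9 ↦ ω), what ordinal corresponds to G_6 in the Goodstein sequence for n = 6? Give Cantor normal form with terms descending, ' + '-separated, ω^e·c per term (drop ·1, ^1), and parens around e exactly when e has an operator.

6

6 —HB3→ 2·3 —bump→ 2·4 = 8 —(−1)→ 7
7 —HB4→ 4 + 3 —bump→ 5 + 3 = 8 —(−1)→ 7
7 —HB5→ 5 + 2 —bump→ 6 + 2 = 8 —(−1)→ 7
7 —HB6→ 6 + 1 —bump→ 7 + 1 = 8 —(−1)→ 7
7 —HB7→ 7 —bump→ 8 = 8 —(−1)→ 7
7 —HB8→ 7 —bump→ 7 = 7 —(−1)→ 6
6 —HB9→ 6 —bump→ 6 = 6 —(−1)→ 5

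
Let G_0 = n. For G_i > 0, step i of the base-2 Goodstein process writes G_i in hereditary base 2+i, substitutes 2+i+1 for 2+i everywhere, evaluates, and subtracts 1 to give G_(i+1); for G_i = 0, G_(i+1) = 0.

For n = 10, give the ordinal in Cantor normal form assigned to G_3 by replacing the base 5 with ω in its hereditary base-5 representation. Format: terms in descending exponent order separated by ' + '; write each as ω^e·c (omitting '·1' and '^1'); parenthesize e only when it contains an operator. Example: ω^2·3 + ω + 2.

i=0: 10 = 2^(2 + 1) + 2 (b=2); 2→3: 3^(3 + 1) + 3 = 84; 84−1 = 83
i=1: 83 = 3^(3 + 1) + 2 (b=3); 3→4: 4^(4 + 1) + 2 = 1026; 1026−1 = 1025
i=2: 1025 = 4^(4 + 1) + 1 (b=4); 4→5: 5^(5 + 1) + 1 = 15626; 15626−1 = 15625
i=3: 15625 = 5^(5 + 1) (b=5); 5→6: 6^(6 + 1) = 279936; 279936−1 = 279935

ω^(ω + 1)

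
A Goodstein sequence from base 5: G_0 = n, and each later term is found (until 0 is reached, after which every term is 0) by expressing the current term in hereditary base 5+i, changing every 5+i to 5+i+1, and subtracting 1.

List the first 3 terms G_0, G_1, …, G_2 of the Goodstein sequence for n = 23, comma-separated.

base 5: 23 = 4·5 + 3; at 6: 4·6 + 3 = 27; next = 26
base 6: 26 = 4·6 + 2; at 7: 4·7 + 2 = 30; next = 29

23, 26, 29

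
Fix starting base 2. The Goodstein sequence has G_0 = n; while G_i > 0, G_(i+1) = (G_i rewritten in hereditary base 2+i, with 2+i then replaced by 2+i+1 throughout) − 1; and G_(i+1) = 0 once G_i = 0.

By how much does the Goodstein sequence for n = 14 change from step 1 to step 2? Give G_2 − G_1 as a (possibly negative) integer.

G_0 = 14. HB_2(14) = 2^(2 + 1) + 2^2 + 2. Bump = 111. G_1 = 110.
G_1 = 110. HB_3(110) = 3^(3 + 1) + 3^3 + 2. Bump = 1282. G_2 = 1281.

1171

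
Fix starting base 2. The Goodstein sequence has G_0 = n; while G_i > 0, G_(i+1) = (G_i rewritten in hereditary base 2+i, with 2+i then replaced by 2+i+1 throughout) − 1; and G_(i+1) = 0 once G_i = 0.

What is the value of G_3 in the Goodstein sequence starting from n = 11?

15627

base 2: 11 = 2^(2 + 1) + 2 + 1; at 3: 3^(3 + 1) + 3 + 1 = 85; next = 84
base 3: 84 = 3^(3 + 1) + 3; at 4: 4^(4 + 1) + 4 = 1028; next = 1027
base 4: 1027 = 4^(4 + 1) + 3; at 5: 5^(5 + 1) + 3 = 15628; next = 15627
base 5: 15627 = 5^(5 + 1) + 2; at 6: 6^(6 + 1) + 2 = 279938; next = 279937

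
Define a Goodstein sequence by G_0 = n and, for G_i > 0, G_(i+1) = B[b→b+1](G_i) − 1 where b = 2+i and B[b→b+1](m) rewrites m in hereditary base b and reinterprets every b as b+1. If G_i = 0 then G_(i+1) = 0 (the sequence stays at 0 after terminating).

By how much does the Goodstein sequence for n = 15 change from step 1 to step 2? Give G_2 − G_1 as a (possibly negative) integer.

1172

(0) 15|_2 = 2^(2 + 1) + 2^2 + 2 + 1 ↦ 3^(3 + 1) + 3^3 + 3 + 1|_3 = 112 ⇒ 111
(1) 111|_3 = 3^(3 + 1) + 3^3 + 3 ↦ 4^(4 + 1) + 4^4 + 4|_4 = 1284 ⇒ 1283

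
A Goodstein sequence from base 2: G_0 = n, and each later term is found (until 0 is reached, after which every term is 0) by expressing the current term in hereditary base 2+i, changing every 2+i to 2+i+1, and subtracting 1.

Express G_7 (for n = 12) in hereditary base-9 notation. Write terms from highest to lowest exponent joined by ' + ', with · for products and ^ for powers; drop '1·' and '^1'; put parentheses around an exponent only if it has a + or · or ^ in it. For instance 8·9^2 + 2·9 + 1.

(0) 12|_2 = 2^(2 + 1) + 2^2 ↦ 3^(3 + 1) + 3^3|_3 = 108 ⇒ 107
(1) 107|_3 = 3^(3 + 1) + 2·3^2 + 2·3 + 2 ↦ 4^(4 + 1) + 2·4^2 + 2·4 + 2|_4 = 1066 ⇒ 1065
(2) 1065|_4 = 4^(4 + 1) + 2·4^2 + 2·4 + 1 ↦ 5^(5 + 1) + 2·5^2 + 2·5 + 1|_5 = 15686 ⇒ 15685
(3) 15685|_5 = 5^(5 + 1) + 2·5^2 + 2·5 ↦ 6^(6 + 1) + 2·6^2 + 2·6|_6 = 280020 ⇒ 280019
(4) 280019|_6 = 6^(6 + 1) + 2·6^2 + 6 + 5 ↦ 7^(7 + 1) + 2·7^2 + 7 + 5|_7 = 5764911 ⇒ 5764910
(5) 5764910|_7 = 7^(7 + 1) + 2·7^2 + 7 + 4 ↦ 8^(8 + 1) + 2·8^2 + 8 + 4|_8 = 134217868 ⇒ 134217867
(6) 134217867|_8 = 8^(8 + 1) + 2·8^2 + 8 + 3 ↦ 9^(9 + 1) + 2·9^2 + 9 + 3|_9 = 3486784575 ⇒ 3486784574
(7) 3486784574|_9 = 9^(9 + 1) + 2·9^2 + 9 + 2 ↦ 10^(10 + 1) + 2·10^2 + 10 + 2|_10 = 100000000212 ⇒ 100000000211

9^(9 + 1) + 2·9^2 + 9 + 2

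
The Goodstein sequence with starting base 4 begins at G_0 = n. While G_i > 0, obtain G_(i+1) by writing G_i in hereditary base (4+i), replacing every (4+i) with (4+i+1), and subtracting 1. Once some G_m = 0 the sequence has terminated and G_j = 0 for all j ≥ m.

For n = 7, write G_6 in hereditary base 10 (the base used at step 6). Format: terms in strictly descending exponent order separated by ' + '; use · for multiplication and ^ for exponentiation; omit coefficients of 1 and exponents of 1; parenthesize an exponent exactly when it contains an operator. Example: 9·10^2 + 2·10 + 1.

5

[0] 7 ≡ 4 + 3 (base 4). Lift 5: 8. −1: 7.
[1] 7 ≡ 5 + 2 (base 5). Lift 6: 8. −1: 7.
[2] 7 ≡ 6 + 1 (base 6). Lift 7: 8. −1: 7.
[3] 7 ≡ 7 (base 7). Lift 8: 8. −1: 7.
[4] 7 ≡ 7 (base 8). Lift 9: 7. −1: 6.
[5] 6 ≡ 6 (base 9). Lift 10: 6. −1: 5.
[6] 5 ≡ 5 (base 10). Lift 11: 5. −1: 4.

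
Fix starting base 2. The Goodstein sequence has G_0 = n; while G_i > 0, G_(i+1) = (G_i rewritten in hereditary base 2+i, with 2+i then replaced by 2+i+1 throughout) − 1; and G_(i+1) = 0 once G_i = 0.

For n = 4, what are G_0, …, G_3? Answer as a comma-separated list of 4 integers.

[0] 4 ≡ 2^2 (base 2). Lift 3: 27. −1: 26.
[1] 26 ≡ 2·3^2 + 2·3 + 2 (base 3). Lift 4: 42. −1: 41.
[2] 41 ≡ 2·4^2 + 2·4 + 1 (base 4). Lift 5: 61. −1: 60.

4, 26, 41, 60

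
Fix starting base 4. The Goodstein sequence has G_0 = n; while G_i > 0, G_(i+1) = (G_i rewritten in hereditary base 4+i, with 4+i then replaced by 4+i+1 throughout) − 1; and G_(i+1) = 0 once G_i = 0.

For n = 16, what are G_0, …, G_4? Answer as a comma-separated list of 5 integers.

i=0: 16 = 4^2 (b=4); 4→5: 5^2 = 25; 25−1 = 24
i=1: 24 = 4·5 + 4 (b=5); 5→6: 4·6 + 4 = 28; 28−1 = 27
i=2: 27 = 4·6 + 3 (b=6); 6→7: 4·7 + 3 = 31; 31−1 = 30
i=3: 30 = 4·7 + 2 (b=7); 7→8: 4·8 + 2 = 34; 34−1 = 33

16, 24, 27, 30, 33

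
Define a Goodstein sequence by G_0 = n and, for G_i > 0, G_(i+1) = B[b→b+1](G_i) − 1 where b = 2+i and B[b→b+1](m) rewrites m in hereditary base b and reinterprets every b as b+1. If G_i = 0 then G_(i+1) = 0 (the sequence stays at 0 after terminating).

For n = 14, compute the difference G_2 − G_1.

(0) 14|_2 = 2^(2 + 1) + 2^2 + 2 ↦ 3^(3 + 1) + 3^3 + 3|_3 = 111 ⇒ 110
(1) 110|_3 = 3^(3 + 1) + 3^3 + 2 ↦ 4^(4 + 1) + 4^4 + 2|_4 = 1282 ⇒ 1281

1171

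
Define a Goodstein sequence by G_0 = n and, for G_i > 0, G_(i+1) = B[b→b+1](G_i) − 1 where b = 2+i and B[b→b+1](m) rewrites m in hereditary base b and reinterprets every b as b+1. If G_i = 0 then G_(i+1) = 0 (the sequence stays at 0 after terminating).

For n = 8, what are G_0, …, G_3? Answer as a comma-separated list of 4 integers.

G_0 = 8. HB_2(8) = 2^(2 + 1). Bump = 81. G_1 = 80.
G_1 = 80. HB_3(80) = 2·3^3 + 2·3^2 + 2·3 + 2. Bump = 554. G_2 = 553.
G_2 = 553. HB_4(553) = 2·4^4 + 2·4^2 + 2·4 + 1. Bump = 6311. G_3 = 6310.

8, 80, 553, 6310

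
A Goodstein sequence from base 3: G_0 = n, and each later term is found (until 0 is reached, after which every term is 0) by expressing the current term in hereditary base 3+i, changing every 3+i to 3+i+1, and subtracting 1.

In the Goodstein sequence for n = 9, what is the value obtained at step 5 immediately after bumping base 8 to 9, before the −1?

step 0: 9 = 3^2; sub 4 for 3: 4^2; = 16; G_1 = 16−1 = 15
step 1: 15 = 3·4 + 3; sub 5 for 4: 3·5 + 3; = 18; G_2 = 18−1 = 17
step 2: 17 = 3·5 + 2; sub 6 for 5: 3·6 + 2; = 20; G_3 = 20−1 = 19
step 3: 19 = 3·6 + 1; sub 7 for 6: 3·7 + 1; = 22; G_4 = 22−1 = 21
step 4: 21 = 3·7; sub 8 for 7: 3·8; = 24; G_5 = 24−1 = 23

25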